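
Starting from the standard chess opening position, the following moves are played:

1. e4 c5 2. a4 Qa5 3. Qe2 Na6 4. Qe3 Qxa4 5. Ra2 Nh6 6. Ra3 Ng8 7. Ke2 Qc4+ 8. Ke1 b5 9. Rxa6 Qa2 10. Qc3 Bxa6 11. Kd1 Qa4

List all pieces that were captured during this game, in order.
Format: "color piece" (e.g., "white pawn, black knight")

Tracking captures:
  Qxa4: captured white pawn
  Rxa6: captured black knight
  Bxa6: captured white rook

white pawn, black knight, white rook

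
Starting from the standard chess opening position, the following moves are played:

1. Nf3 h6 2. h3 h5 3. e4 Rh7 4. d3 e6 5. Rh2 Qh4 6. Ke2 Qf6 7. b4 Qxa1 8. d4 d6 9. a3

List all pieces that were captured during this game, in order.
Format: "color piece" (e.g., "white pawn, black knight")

Tracking captures:
  Qxa1: captured white rook

white rook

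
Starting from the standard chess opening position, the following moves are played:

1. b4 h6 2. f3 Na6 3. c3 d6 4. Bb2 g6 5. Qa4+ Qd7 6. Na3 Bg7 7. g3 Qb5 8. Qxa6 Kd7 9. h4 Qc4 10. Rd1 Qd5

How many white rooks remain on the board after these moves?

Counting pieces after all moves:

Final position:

  a b c d e f g h
  ─────────────────
8│♜ · ♝ · · · ♞ ♜│8
7│♟ ♟ ♟ ♚ ♟ ♟ ♝ ·│7
6│♕ · · ♟ · · ♟ ♟│6
5│· · · ♛ · · · ·│5
4│· ♙ · · · · · ♙│4
3│♘ · ♙ · · ♙ ♙ ·│3
2│♙ ♗ · ♙ ♙ · · ·│2
1│· · · ♖ ♔ ♗ ♘ ♖│1
  ─────────────────
  a b c d e f g h


2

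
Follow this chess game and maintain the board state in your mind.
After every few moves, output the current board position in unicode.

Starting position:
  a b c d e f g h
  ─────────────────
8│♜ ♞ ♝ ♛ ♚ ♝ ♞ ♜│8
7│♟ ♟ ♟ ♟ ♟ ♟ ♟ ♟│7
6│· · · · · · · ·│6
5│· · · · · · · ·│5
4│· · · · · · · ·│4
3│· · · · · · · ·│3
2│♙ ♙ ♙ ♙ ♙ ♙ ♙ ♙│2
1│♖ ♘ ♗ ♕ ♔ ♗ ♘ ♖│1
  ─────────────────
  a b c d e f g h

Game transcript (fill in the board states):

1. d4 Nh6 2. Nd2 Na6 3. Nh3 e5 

  a b c d e f g h
  ─────────────────
8│♜ · ♝ ♛ ♚ ♝ · ♜│8
7│♟ ♟ ♟ ♟ · ♟ ♟ ♟│7
6│♞ · · · · · · ♞│6
5│· · · · ♟ · · ·│5
4│· · · ♙ · · · ·│4
3│· · · · · · · ♘│3
2│♙ ♙ ♙ ♘ ♙ ♙ ♙ ♙│2
1│♖ · ♗ ♕ ♔ ♗ · ♖│1
  ─────────────────
  a b c d e f g h

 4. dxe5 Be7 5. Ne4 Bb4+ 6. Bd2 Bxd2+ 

  a b c d e f g h
  ─────────────────
8│♜ · ♝ ♛ ♚ · · ♜│8
7│♟ ♟ ♟ ♟ · ♟ ♟ ♟│7
6│♞ · · · · · · ♞│6
5│· · · · ♙ · · ·│5
4│· · · · ♘ · · ·│4
3│· · · · · · · ♘│3
2│♙ ♙ ♙ ♝ ♙ ♙ ♙ ♙│2
1│♖ · · ♕ ♔ ♗ · ♖│1
  ─────────────────
  a b c d e f g h

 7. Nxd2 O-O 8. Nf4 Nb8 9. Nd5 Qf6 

  a b c d e f g h
  ─────────────────
8│♜ ♞ ♝ · · ♜ ♚ ·│8
7│♟ ♟ ♟ ♟ · ♟ ♟ ♟│7
6│· · · · · ♛ · ♞│6
5│· · · ♘ ♙ · · ·│5
4│· · · · · · · ·│4
3│· · · · · · · ·│3
2│♙ ♙ ♙ ♘ ♙ ♙ ♙ ♙│2
1│♖ · · ♕ ♔ ♗ · ♖│1
  ─────────────────
  a b c d e f g h

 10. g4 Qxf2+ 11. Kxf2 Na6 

  a b c d e f g h
  ─────────────────
8│♜ · ♝ · · ♜ ♚ ·│8
7│♟ ♟ ♟ ♟ · ♟ ♟ ♟│7
6│♞ · · · · · · ♞│6
5│· · · ♘ ♙ · · ·│5
4│· · · · · · ♙ ·│4
3│· · · · · · · ·│3
2│♙ ♙ ♙ ♘ ♙ ♔ · ♙│2
1│♖ · · ♕ · ♗ · ♖│1
  ─────────────────
  a b c d e f g h


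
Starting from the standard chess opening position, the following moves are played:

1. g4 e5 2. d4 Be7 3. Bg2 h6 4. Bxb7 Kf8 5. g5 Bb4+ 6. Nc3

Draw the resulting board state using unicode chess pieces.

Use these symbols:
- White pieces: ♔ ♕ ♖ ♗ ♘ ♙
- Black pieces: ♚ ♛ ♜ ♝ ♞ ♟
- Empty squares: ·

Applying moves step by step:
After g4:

♜ ♞ ♝ ♛ ♚ ♝ ♞ ♜
♟ ♟ ♟ ♟ ♟ ♟ ♟ ♟
· · · · · · · ·
· · · · · · · ·
· · · · · · ♙ ·
· · · · · · · ·
♙ ♙ ♙ ♙ ♙ ♙ · ♙
♖ ♘ ♗ ♕ ♔ ♗ ♘ ♖


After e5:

♜ ♞ ♝ ♛ ♚ ♝ ♞ ♜
♟ ♟ ♟ ♟ · ♟ ♟ ♟
· · · · · · · ·
· · · · ♟ · · ·
· · · · · · ♙ ·
· · · · · · · ·
♙ ♙ ♙ ♙ ♙ ♙ · ♙
♖ ♘ ♗ ♕ ♔ ♗ ♘ ♖


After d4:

♜ ♞ ♝ ♛ ♚ ♝ ♞ ♜
♟ ♟ ♟ ♟ · ♟ ♟ ♟
· · · · · · · ·
· · · · ♟ · · ·
· · · ♙ · · ♙ ·
· · · · · · · ·
♙ ♙ ♙ · ♙ ♙ · ♙
♖ ♘ ♗ ♕ ♔ ♗ ♘ ♖


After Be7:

♜ ♞ ♝ ♛ ♚ · ♞ ♜
♟ ♟ ♟ ♟ ♝ ♟ ♟ ♟
· · · · · · · ·
· · · · ♟ · · ·
· · · ♙ · · ♙ ·
· · · · · · · ·
♙ ♙ ♙ · ♙ ♙ · ♙
♖ ♘ ♗ ♕ ♔ ♗ ♘ ♖


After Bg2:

♜ ♞ ♝ ♛ ♚ · ♞ ♜
♟ ♟ ♟ ♟ ♝ ♟ ♟ ♟
· · · · · · · ·
· · · · ♟ · · ·
· · · ♙ · · ♙ ·
· · · · · · · ·
♙ ♙ ♙ · ♙ ♙ ♗ ♙
♖ ♘ ♗ ♕ ♔ · ♘ ♖


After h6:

♜ ♞ ♝ ♛ ♚ · ♞ ♜
♟ ♟ ♟ ♟ ♝ ♟ ♟ ·
· · · · · · · ♟
· · · · ♟ · · ·
· · · ♙ · · ♙ ·
· · · · · · · ·
♙ ♙ ♙ · ♙ ♙ ♗ ♙
♖ ♘ ♗ ♕ ♔ · ♘ ♖


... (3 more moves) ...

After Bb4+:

♜ ♞ ♝ ♛ · ♚ ♞ ♜
♟ ♗ ♟ ♟ · ♟ ♟ ·
· · · · · · · ♟
· · · · ♟ · ♙ ·
· ♝ · ♙ · · · ·
· · · · · · · ·
♙ ♙ ♙ · ♙ ♙ · ♙
♖ ♘ ♗ ♕ ♔ · ♘ ♖


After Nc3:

♜ ♞ ♝ ♛ · ♚ ♞ ♜
♟ ♗ ♟ ♟ · ♟ ♟ ·
· · · · · · · ♟
· · · · ♟ · ♙ ·
· ♝ · ♙ · · · ·
· · ♘ · · · · ·
♙ ♙ ♙ · ♙ ♙ · ♙
♖ · ♗ ♕ ♔ · ♘ ♖



  a b c d e f g h
  ─────────────────
8│♜ ♞ ♝ ♛ · ♚ ♞ ♜│8
7│♟ ♗ ♟ ♟ · ♟ ♟ ·│7
6│· · · · · · · ♟│6
5│· · · · ♟ · ♙ ·│5
4│· ♝ · ♙ · · · ·│4
3│· · ♘ · · · · ·│3
2│♙ ♙ ♙ · ♙ ♙ · ♙│2
1│♖ · ♗ ♕ ♔ · ♘ ♖│1
  ─────────────────
  a b c d e f g h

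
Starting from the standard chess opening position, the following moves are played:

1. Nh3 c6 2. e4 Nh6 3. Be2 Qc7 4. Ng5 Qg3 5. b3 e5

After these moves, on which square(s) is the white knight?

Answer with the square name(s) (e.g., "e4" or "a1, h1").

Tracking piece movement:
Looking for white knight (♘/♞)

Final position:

  a b c d e f g h
  ─────────────────
8│♜ ♞ ♝ · ♚ ♝ · ♜│8
7│♟ ♟ · ♟ · ♟ ♟ ♟│7
6│· · ♟ · · · · ♞│6
5│· · · · ♟ · ♘ ·│5
4│· · · · ♙ · · ·│4
3│· ♙ · · · · ♛ ·│3
2│♙ · ♙ ♙ ♗ ♙ ♙ ♙│2
1│♖ ♘ ♗ ♕ ♔ · · ♖│1
  ─────────────────
  a b c d e f g h


b1, g5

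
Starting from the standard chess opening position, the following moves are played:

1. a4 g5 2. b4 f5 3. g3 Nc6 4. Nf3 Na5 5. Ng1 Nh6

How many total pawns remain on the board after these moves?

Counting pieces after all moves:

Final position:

  a b c d e f g h
  ─────────────────
8│♜ · ♝ ♛ ♚ ♝ · ♜│8
7│♟ ♟ ♟ ♟ ♟ · · ♟│7
6│· · · · · · · ♞│6
5│♞ · · · · ♟ ♟ ·│5
4│♙ ♙ · · · · · ·│4
3│· · · · · · ♙ ·│3
2│· · ♙ ♙ ♙ ♙ · ♙│2
1│♖ ♘ ♗ ♕ ♔ ♗ ♘ ♖│1
  ─────────────────
  a b c d e f g h


16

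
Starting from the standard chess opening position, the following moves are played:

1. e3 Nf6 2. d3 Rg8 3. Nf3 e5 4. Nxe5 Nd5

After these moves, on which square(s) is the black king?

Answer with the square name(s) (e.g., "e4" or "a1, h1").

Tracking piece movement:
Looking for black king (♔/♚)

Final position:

  a b c d e f g h
  ─────────────────
8│♜ ♞ ♝ ♛ ♚ ♝ ♜ ·│8
7│♟ ♟ ♟ ♟ · ♟ ♟ ♟│7
6│· · · · · · · ·│6
5│· · · ♞ ♘ · · ·│5
4│· · · · · · · ·│4
3│· · · ♙ ♙ · · ·│3
2│♙ ♙ ♙ · · ♙ ♙ ♙│2
1│♖ ♘ ♗ ♕ ♔ ♗ · ♖│1
  ─────────────────
  a b c d e f g h


e8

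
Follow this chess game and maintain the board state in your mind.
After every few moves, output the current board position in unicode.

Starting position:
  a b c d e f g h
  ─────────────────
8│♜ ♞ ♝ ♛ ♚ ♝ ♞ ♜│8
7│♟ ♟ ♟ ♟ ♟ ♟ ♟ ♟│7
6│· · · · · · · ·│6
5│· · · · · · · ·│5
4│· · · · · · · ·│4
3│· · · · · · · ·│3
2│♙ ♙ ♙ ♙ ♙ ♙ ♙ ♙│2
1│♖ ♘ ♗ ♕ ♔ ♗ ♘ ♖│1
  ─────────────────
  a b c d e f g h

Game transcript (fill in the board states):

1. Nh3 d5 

  a b c d e f g h
  ─────────────────
8│♜ ♞ ♝ ♛ ♚ ♝ ♞ ♜│8
7│♟ ♟ ♟ · ♟ ♟ ♟ ♟│7
6│· · · · · · · ·│6
5│· · · ♟ · · · ·│5
4│· · · · · · · ·│4
3│· · · · · · · ♘│3
2│♙ ♙ ♙ ♙ ♙ ♙ ♙ ♙│2
1│♖ ♘ ♗ ♕ ♔ ♗ · ♖│1
  ─────────────────
  a b c d e f g h

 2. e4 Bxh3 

  a b c d e f g h
  ─────────────────
8│♜ ♞ · ♛ ♚ ♝ ♞ ♜│8
7│♟ ♟ ♟ · ♟ ♟ ♟ ♟│7
6│· · · · · · · ·│6
5│· · · ♟ · · · ·│5
4│· · · · ♙ · · ·│4
3│· · · · · · · ♝│3
2│♙ ♙ ♙ ♙ · ♙ ♙ ♙│2
1│♖ ♘ ♗ ♕ ♔ ♗ · ♖│1
  ─────────────────
  a b c d e f g h

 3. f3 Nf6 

  a b c d e f g h
  ─────────────────
8│♜ ♞ · ♛ ♚ ♝ · ♜│8
7│♟ ♟ ♟ · ♟ ♟ ♟ ♟│7
6│· · · · · ♞ · ·│6
5│· · · ♟ · · · ·│5
4│· · · · ♙ · · ·│4
3│· · · · · ♙ · ♝│3
2│♙ ♙ ♙ ♙ · · ♙ ♙│2
1│♖ ♘ ♗ ♕ ♔ ♗ · ♖│1
  ─────────────────
  a b c d e f g h

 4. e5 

  a b c d e f g h
  ─────────────────
8│♜ ♞ · ♛ ♚ ♝ · ♜│8
7│♟ ♟ ♟ · ♟ ♟ ♟ ♟│7
6│· · · · · ♞ · ·│6
5│· · · ♟ ♙ · · ·│5
4│· · · · · · · ·│4
3│· · · · · ♙ · ♝│3
2│♙ ♙ ♙ ♙ · · ♙ ♙│2
1│♖ ♘ ♗ ♕ ♔ ♗ · ♖│1
  ─────────────────
  a b c d e f g h


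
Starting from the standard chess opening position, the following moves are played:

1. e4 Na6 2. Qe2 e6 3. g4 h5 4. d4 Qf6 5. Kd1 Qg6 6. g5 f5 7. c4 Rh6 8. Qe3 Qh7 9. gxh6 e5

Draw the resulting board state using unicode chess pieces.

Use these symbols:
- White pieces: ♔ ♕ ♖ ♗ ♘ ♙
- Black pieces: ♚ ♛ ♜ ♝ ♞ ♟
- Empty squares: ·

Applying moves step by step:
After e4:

♜ ♞ ♝ ♛ ♚ ♝ ♞ ♜
♟ ♟ ♟ ♟ ♟ ♟ ♟ ♟
· · · · · · · ·
· · · · · · · ·
· · · · ♙ · · ·
· · · · · · · ·
♙ ♙ ♙ ♙ · ♙ ♙ ♙
♖ ♘ ♗ ♕ ♔ ♗ ♘ ♖


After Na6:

♜ · ♝ ♛ ♚ ♝ ♞ ♜
♟ ♟ ♟ ♟ ♟ ♟ ♟ ♟
♞ · · · · · · ·
· · · · · · · ·
· · · · ♙ · · ·
· · · · · · · ·
♙ ♙ ♙ ♙ · ♙ ♙ ♙
♖ ♘ ♗ ♕ ♔ ♗ ♘ ♖


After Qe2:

♜ · ♝ ♛ ♚ ♝ ♞ ♜
♟ ♟ ♟ ♟ ♟ ♟ ♟ ♟
♞ · · · · · · ·
· · · · · · · ·
· · · · ♙ · · ·
· · · · · · · ·
♙ ♙ ♙ ♙ ♕ ♙ ♙ ♙
♖ ♘ ♗ · ♔ ♗ ♘ ♖


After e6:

♜ · ♝ ♛ ♚ ♝ ♞ ♜
♟ ♟ ♟ ♟ · ♟ ♟ ♟
♞ · · · ♟ · · ·
· · · · · · · ·
· · · · ♙ · · ·
· · · · · · · ·
♙ ♙ ♙ ♙ ♕ ♙ ♙ ♙
♖ ♘ ♗ · ♔ ♗ ♘ ♖


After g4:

♜ · ♝ ♛ ♚ ♝ ♞ ♜
♟ ♟ ♟ ♟ · ♟ ♟ ♟
♞ · · · ♟ · · ·
· · · · · · · ·
· · · · ♙ · ♙ ·
· · · · · · · ·
♙ ♙ ♙ ♙ ♕ ♙ · ♙
♖ ♘ ♗ · ♔ ♗ ♘ ♖


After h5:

♜ · ♝ ♛ ♚ ♝ ♞ ♜
♟ ♟ ♟ ♟ · ♟ ♟ ·
♞ · · · ♟ · · ·
· · · · · · · ♟
· · · · ♙ · ♙ ·
· · · · · · · ·
♙ ♙ ♙ ♙ ♕ ♙ · ♙
♖ ♘ ♗ · ♔ ♗ ♘ ♖


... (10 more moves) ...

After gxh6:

♜ · ♝ · ♚ ♝ ♞ ·
♟ ♟ ♟ ♟ · · ♟ ♛
♞ · · · ♟ · · ♙
· · · · · ♟ · ♟
· · ♙ ♙ ♙ · · ·
· · · · ♕ · · ·
♙ ♙ · · · ♙ · ♙
♖ ♘ ♗ ♔ · ♗ ♘ ♖


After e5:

♜ · ♝ · ♚ ♝ ♞ ·
♟ ♟ ♟ ♟ · · ♟ ♛
♞ · · · · · · ♙
· · · · ♟ ♟ · ♟
· · ♙ ♙ ♙ · · ·
· · · · ♕ · · ·
♙ ♙ · · · ♙ · ♙
♖ ♘ ♗ ♔ · ♗ ♘ ♖



  a b c d e f g h
  ─────────────────
8│♜ · ♝ · ♚ ♝ ♞ ·│8
7│♟ ♟ ♟ ♟ · · ♟ ♛│7
6│♞ · · · · · · ♙│6
5│· · · · ♟ ♟ · ♟│5
4│· · ♙ ♙ ♙ · · ·│4
3│· · · · ♕ · · ·│3
2│♙ ♙ · · · ♙ · ♙│2
1│♖ ♘ ♗ ♔ · ♗ ♘ ♖│1
  ─────────────────
  a b c d e f g h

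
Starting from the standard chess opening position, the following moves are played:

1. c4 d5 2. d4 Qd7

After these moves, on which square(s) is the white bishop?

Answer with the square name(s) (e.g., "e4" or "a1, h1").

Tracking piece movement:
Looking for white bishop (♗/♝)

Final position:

  a b c d e f g h
  ─────────────────
8│♜ ♞ ♝ · ♚ ♝ ♞ ♜│8
7│♟ ♟ ♟ ♛ ♟ ♟ ♟ ♟│7
6│· · · · · · · ·│6
5│· · · ♟ · · · ·│5
4│· · ♙ ♙ · · · ·│4
3│· · · · · · · ·│3
2│♙ ♙ · · ♙ ♙ ♙ ♙│2
1│♖ ♘ ♗ ♕ ♔ ♗ ♘ ♖│1
  ─────────────────
  a b c d e f g h


c1, f1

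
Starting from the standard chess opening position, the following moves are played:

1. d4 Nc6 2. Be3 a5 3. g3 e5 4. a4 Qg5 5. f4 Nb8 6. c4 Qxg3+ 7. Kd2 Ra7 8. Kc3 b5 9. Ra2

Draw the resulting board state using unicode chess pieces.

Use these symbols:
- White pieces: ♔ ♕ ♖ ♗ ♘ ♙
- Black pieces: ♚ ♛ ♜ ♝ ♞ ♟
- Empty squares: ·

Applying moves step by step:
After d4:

♜ ♞ ♝ ♛ ♚ ♝ ♞ ♜
♟ ♟ ♟ ♟ ♟ ♟ ♟ ♟
· · · · · · · ·
· · · · · · · ·
· · · ♙ · · · ·
· · · · · · · ·
♙ ♙ ♙ · ♙ ♙ ♙ ♙
♖ ♘ ♗ ♕ ♔ ♗ ♘ ♖


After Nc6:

♜ · ♝ ♛ ♚ ♝ ♞ ♜
♟ ♟ ♟ ♟ ♟ ♟ ♟ ♟
· · ♞ · · · · ·
· · · · · · · ·
· · · ♙ · · · ·
· · · · · · · ·
♙ ♙ ♙ · ♙ ♙ ♙ ♙
♖ ♘ ♗ ♕ ♔ ♗ ♘ ♖


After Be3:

♜ · ♝ ♛ ♚ ♝ ♞ ♜
♟ ♟ ♟ ♟ ♟ ♟ ♟ ♟
· · ♞ · · · · ·
· · · · · · · ·
· · · ♙ · · · ·
· · · · ♗ · · ·
♙ ♙ ♙ · ♙ ♙ ♙ ♙
♖ ♘ · ♕ ♔ ♗ ♘ ♖


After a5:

♜ · ♝ ♛ ♚ ♝ ♞ ♜
· ♟ ♟ ♟ ♟ ♟ ♟ ♟
· · ♞ · · · · ·
♟ · · · · · · ·
· · · ♙ · · · ·
· · · · ♗ · · ·
♙ ♙ ♙ · ♙ ♙ ♙ ♙
♖ ♘ · ♕ ♔ ♗ ♘ ♖


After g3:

♜ · ♝ ♛ ♚ ♝ ♞ ♜
· ♟ ♟ ♟ ♟ ♟ ♟ ♟
· · ♞ · · · · ·
♟ · · · · · · ·
· · · ♙ · · · ·
· · · · ♗ · ♙ ·
♙ ♙ ♙ · ♙ ♙ · ♙
♖ ♘ · ♕ ♔ ♗ ♘ ♖


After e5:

♜ · ♝ ♛ ♚ ♝ ♞ ♜
· ♟ ♟ ♟ · ♟ ♟ ♟
· · ♞ · · · · ·
♟ · · · ♟ · · ·
· · · ♙ · · · ·
· · · · ♗ · ♙ ·
♙ ♙ ♙ · ♙ ♙ · ♙
♖ ♘ · ♕ ♔ ♗ ♘ ♖


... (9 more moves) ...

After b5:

· ♞ ♝ · ♚ ♝ ♞ ♜
♜ · ♟ ♟ · ♟ ♟ ♟
· · · · · · · ·
♟ ♟ · · ♟ · · ·
♙ · ♙ ♙ · ♙ · ·
· · ♔ · ♗ · ♛ ·
· ♙ · · ♙ · · ♙
♖ ♘ · ♕ · ♗ ♘ ♖


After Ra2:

· ♞ ♝ · ♚ ♝ ♞ ♜
♜ · ♟ ♟ · ♟ ♟ ♟
· · · · · · · ·
♟ ♟ · · ♟ · · ·
♙ · ♙ ♙ · ♙ · ·
· · ♔ · ♗ · ♛ ·
♖ ♙ · · ♙ · · ♙
· ♘ · ♕ · ♗ ♘ ♖



  a b c d e f g h
  ─────────────────
8│· ♞ ♝ · ♚ ♝ ♞ ♜│8
7│♜ · ♟ ♟ · ♟ ♟ ♟│7
6│· · · · · · · ·│6
5│♟ ♟ · · ♟ · · ·│5
4│♙ · ♙ ♙ · ♙ · ·│4
3│· · ♔ · ♗ · ♛ ·│3
2│♖ ♙ · · ♙ · · ♙│2
1│· ♘ · ♕ · ♗ ♘ ♖│1
  ─────────────────
  a b c d e f g h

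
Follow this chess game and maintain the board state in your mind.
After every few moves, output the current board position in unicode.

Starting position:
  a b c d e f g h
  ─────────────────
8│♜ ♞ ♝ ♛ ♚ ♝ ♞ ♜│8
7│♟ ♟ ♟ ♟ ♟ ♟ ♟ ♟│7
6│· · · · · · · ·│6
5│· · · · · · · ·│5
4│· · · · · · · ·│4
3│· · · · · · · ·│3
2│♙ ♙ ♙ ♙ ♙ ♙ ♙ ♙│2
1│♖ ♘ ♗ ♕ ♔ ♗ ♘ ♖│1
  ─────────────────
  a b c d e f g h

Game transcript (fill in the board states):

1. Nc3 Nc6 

  a b c d e f g h
  ─────────────────
8│♜ · ♝ ♛ ♚ ♝ ♞ ♜│8
7│♟ ♟ ♟ ♟ ♟ ♟ ♟ ♟│7
6│· · ♞ · · · · ·│6
5│· · · · · · · ·│5
4│· · · · · · · ·│4
3│· · ♘ · · · · ·│3
2│♙ ♙ ♙ ♙ ♙ ♙ ♙ ♙│2
1│♖ · ♗ ♕ ♔ ♗ ♘ ♖│1
  ─────────────────
  a b c d e f g h

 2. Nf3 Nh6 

  a b c d e f g h
  ─────────────────
8│♜ · ♝ ♛ ♚ ♝ · ♜│8
7│♟ ♟ ♟ ♟ ♟ ♟ ♟ ♟│7
6│· · ♞ · · · · ♞│6
5│· · · · · · · ·│5
4│· · · · · · · ·│4
3│· · ♘ · · ♘ · ·│3
2│♙ ♙ ♙ ♙ ♙ ♙ ♙ ♙│2
1│♖ · ♗ ♕ ♔ ♗ · ♖│1
  ─────────────────
  a b c d e f g h

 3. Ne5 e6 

  a b c d e f g h
  ─────────────────
8│♜ · ♝ ♛ ♚ ♝ · ♜│8
7│♟ ♟ ♟ ♟ · ♟ ♟ ♟│7
6│· · ♞ · ♟ · · ♞│6
5│· · · · ♘ · · ·│5
4│· · · · · · · ·│4
3│· · ♘ · · · · ·│3
2│♙ ♙ ♙ ♙ ♙ ♙ ♙ ♙│2
1│♖ · ♗ ♕ ♔ ♗ · ♖│1
  ─────────────────
  a b c d e f g h



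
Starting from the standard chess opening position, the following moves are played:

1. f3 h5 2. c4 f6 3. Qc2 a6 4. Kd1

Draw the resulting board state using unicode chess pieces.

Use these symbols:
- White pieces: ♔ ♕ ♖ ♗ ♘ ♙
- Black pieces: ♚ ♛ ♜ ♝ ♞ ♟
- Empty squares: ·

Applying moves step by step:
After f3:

♜ ♞ ♝ ♛ ♚ ♝ ♞ ♜
♟ ♟ ♟ ♟ ♟ ♟ ♟ ♟
· · · · · · · ·
· · · · · · · ·
· · · · · · · ·
· · · · · ♙ · ·
♙ ♙ ♙ ♙ ♙ · ♙ ♙
♖ ♘ ♗ ♕ ♔ ♗ ♘ ♖


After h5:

♜ ♞ ♝ ♛ ♚ ♝ ♞ ♜
♟ ♟ ♟ ♟ ♟ ♟ ♟ ·
· · · · · · · ·
· · · · · · · ♟
· · · · · · · ·
· · · · · ♙ · ·
♙ ♙ ♙ ♙ ♙ · ♙ ♙
♖ ♘ ♗ ♕ ♔ ♗ ♘ ♖


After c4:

♜ ♞ ♝ ♛ ♚ ♝ ♞ ♜
♟ ♟ ♟ ♟ ♟ ♟ ♟ ·
· · · · · · · ·
· · · · · · · ♟
· · ♙ · · · · ·
· · · · · ♙ · ·
♙ ♙ · ♙ ♙ · ♙ ♙
♖ ♘ ♗ ♕ ♔ ♗ ♘ ♖


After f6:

♜ ♞ ♝ ♛ ♚ ♝ ♞ ♜
♟ ♟ ♟ ♟ ♟ · ♟ ·
· · · · · ♟ · ·
· · · · · · · ♟
· · ♙ · · · · ·
· · · · · ♙ · ·
♙ ♙ · ♙ ♙ · ♙ ♙
♖ ♘ ♗ ♕ ♔ ♗ ♘ ♖


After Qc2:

♜ ♞ ♝ ♛ ♚ ♝ ♞ ♜
♟ ♟ ♟ ♟ ♟ · ♟ ·
· · · · · ♟ · ·
· · · · · · · ♟
· · ♙ · · · · ·
· · · · · ♙ · ·
♙ ♙ ♕ ♙ ♙ · ♙ ♙
♖ ♘ ♗ · ♔ ♗ ♘ ♖


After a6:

♜ ♞ ♝ ♛ ♚ ♝ ♞ ♜
· ♟ ♟ ♟ ♟ · ♟ ·
♟ · · · · ♟ · ·
· · · · · · · ♟
· · ♙ · · · · ·
· · · · · ♙ · ·
♙ ♙ ♕ ♙ ♙ · ♙ ♙
♖ ♘ ♗ · ♔ ♗ ♘ ♖


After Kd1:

♜ ♞ ♝ ♛ ♚ ♝ ♞ ♜
· ♟ ♟ ♟ ♟ · ♟ ·
♟ · · · · ♟ · ·
· · · · · · · ♟
· · ♙ · · · · ·
· · · · · ♙ · ·
♙ ♙ ♕ ♙ ♙ · ♙ ♙
♖ ♘ ♗ ♔ · ♗ ♘ ♖



  a b c d e f g h
  ─────────────────
8│♜ ♞ ♝ ♛ ♚ ♝ ♞ ♜│8
7│· ♟ ♟ ♟ ♟ · ♟ ·│7
6│♟ · · · · ♟ · ·│6
5│· · · · · · · ♟│5
4│· · ♙ · · · · ·│4
3│· · · · · ♙ · ·│3
2│♙ ♙ ♕ ♙ ♙ · ♙ ♙│2
1│♖ ♘ ♗ ♔ · ♗ ♘ ♖│1
  ─────────────────
  a b c d e f g h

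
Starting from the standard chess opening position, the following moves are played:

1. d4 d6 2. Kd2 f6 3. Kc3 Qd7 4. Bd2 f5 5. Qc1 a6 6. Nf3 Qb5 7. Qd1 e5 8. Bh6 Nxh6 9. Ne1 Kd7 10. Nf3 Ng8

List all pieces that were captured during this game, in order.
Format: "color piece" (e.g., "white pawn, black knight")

Tracking captures:
  Nxh6: captured white bishop

white bishop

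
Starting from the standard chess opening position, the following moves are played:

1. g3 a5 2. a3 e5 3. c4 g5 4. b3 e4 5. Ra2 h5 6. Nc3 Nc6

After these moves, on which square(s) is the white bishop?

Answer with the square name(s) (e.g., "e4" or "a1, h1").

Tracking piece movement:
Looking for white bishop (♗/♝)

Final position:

  a b c d e f g h
  ─────────────────
8│♜ · ♝ ♛ ♚ ♝ ♞ ♜│8
7│· ♟ ♟ ♟ · ♟ · ·│7
6│· · ♞ · · · · ·│6
5│♟ · · · · · ♟ ♟│5
4│· · ♙ · ♟ · · ·│4
3│♙ ♙ ♘ · · · ♙ ·│3
2│♖ · · ♙ ♙ ♙ · ♙│2
1│· · ♗ ♕ ♔ ♗ ♘ ♖│1
  ─────────────────
  a b c d e f g h


c1, f1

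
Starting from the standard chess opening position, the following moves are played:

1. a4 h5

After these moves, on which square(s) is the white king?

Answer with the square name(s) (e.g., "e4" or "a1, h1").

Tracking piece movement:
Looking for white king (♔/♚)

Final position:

  a b c d e f g h
  ─────────────────
8│♜ ♞ ♝ ♛ ♚ ♝ ♞ ♜│8
7│♟ ♟ ♟ ♟ ♟ ♟ ♟ ·│7
6│· · · · · · · ·│6
5│· · · · · · · ♟│5
4│♙ · · · · · · ·│4
3│· · · · · · · ·│3
2│· ♙ ♙ ♙ ♙ ♙ ♙ ♙│2
1│♖ ♘ ♗ ♕ ♔ ♗ ♘ ♖│1
  ─────────────────
  a b c d e f g h


e1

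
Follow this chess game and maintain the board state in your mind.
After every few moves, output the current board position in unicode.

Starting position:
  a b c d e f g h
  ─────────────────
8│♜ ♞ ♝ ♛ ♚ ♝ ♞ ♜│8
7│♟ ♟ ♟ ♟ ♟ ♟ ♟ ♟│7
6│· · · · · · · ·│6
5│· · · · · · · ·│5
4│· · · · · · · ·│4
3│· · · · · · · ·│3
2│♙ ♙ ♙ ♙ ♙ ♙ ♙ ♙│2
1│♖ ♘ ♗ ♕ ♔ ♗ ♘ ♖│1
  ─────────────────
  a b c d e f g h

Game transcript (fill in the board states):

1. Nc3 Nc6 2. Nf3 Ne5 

  a b c d e f g h
  ─────────────────
8│♜ · ♝ ♛ ♚ ♝ ♞ ♜│8
7│♟ ♟ ♟ ♟ ♟ ♟ ♟ ♟│7
6│· · · · · · · ·│6
5│· · · · ♞ · · ·│5
4│· · · · · · · ·│4
3│· · ♘ · · ♘ · ·│3
2│♙ ♙ ♙ ♙ ♙ ♙ ♙ ♙│2
1│♖ · ♗ ♕ ♔ ♗ · ♖│1
  ─────────────────
  a b c d e f g h

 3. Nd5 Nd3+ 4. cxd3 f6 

  a b c d e f g h
  ─────────────────
8│♜ · ♝ ♛ ♚ ♝ ♞ ♜│8
7│♟ ♟ ♟ ♟ ♟ · ♟ ♟│7
6│· · · · · ♟ · ·│6
5│· · · ♘ · · · ·│5
4│· · · · · · · ·│4
3│· · · ♙ · ♘ · ·│3
2│♙ ♙ · ♙ ♙ ♙ ♙ ♙│2
1│♖ · ♗ ♕ ♔ ♗ · ♖│1
  ─────────────────
  a b c d e f g h

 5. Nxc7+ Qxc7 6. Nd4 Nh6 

  a b c d e f g h
  ─────────────────
8│♜ · ♝ · ♚ ♝ · ♜│8
7│♟ ♟ ♛ ♟ ♟ · ♟ ♟│7
6│· · · · · ♟ · ♞│6
5│· · · · · · · ·│5
4│· · · ♘ · · · ·│4
3│· · · ♙ · · · ·│3
2│♙ ♙ · ♙ ♙ ♙ ♙ ♙│2
1│♖ · ♗ ♕ ♔ ♗ · ♖│1
  ─────────────────
  a b c d e f g h

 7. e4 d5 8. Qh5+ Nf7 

  a b c d e f g h
  ─────────────────
8│♜ · ♝ · ♚ ♝ · ♜│8
7│♟ ♟ ♛ · ♟ ♞ ♟ ♟│7
6│· · · · · ♟ · ·│6
5│· · · ♟ · · · ♕│5
4│· · · ♘ ♙ · · ·│4
3│· · · ♙ · · · ·│3
2│♙ ♙ · ♙ · ♙ ♙ ♙│2
1│♖ · ♗ · ♔ ♗ · ♖│1
  ─────────────────
  a b c d e f g h

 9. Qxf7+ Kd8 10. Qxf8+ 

  a b c d e f g h
  ─────────────────
8│♜ · ♝ ♚ · ♕ · ♜│8
7│♟ ♟ ♛ · ♟ · ♟ ♟│7
6│· · · · · ♟ · ·│6
5│· · · ♟ · · · ·│5
4│· · · ♘ ♙ · · ·│4
3│· · · ♙ · · · ·│3
2│♙ ♙ · ♙ · ♙ ♙ ♙│2
1│♖ · ♗ · ♔ ♗ · ♖│1
  ─────────────────
  a b c d e f g h


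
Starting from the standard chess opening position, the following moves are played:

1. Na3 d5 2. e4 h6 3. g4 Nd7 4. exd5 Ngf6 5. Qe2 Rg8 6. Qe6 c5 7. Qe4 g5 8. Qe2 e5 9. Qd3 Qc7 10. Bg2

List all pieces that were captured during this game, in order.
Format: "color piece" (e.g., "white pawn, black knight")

Tracking captures:
  exd5: captured black pawn

black pawn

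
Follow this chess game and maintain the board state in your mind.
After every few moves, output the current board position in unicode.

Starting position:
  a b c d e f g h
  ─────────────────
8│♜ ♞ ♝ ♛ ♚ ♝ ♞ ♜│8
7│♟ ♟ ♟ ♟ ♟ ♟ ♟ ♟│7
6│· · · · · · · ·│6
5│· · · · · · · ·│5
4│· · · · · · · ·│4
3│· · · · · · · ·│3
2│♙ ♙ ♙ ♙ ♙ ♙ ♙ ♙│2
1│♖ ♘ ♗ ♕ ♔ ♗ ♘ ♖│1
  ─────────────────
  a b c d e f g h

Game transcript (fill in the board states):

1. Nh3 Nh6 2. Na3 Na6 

  a b c d e f g h
  ─────────────────
8│♜ · ♝ ♛ ♚ ♝ · ♜│8
7│♟ ♟ ♟ ♟ ♟ ♟ ♟ ♟│7
6│♞ · · · · · · ♞│6
5│· · · · · · · ·│5
4│· · · · · · · ·│4
3│♘ · · · · · · ♘│3
2│♙ ♙ ♙ ♙ ♙ ♙ ♙ ♙│2
1│♖ · ♗ ♕ ♔ ♗ · ♖│1
  ─────────────────
  a b c d e f g h

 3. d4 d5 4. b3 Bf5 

  a b c d e f g h
  ─────────────────
8│♜ · · ♛ ♚ ♝ · ♜│8
7│♟ ♟ ♟ · ♟ ♟ ♟ ♟│7
6│♞ · · · · · · ♞│6
5│· · · ♟ · ♝ · ·│5
4│· · · ♙ · · · ·│4
3│♘ ♙ · · · · · ♘│3
2│♙ · ♙ · ♙ ♙ ♙ ♙│2
1│♖ · ♗ ♕ ♔ ♗ · ♖│1
  ─────────────────
  a b c d e f g h

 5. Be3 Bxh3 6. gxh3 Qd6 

  a b c d e f g h
  ─────────────────
8│♜ · · · ♚ ♝ · ♜│8
7│♟ ♟ ♟ · ♟ ♟ ♟ ♟│7
6│♞ · · ♛ · · · ♞│6
5│· · · ♟ · · · ·│5
4│· · · ♙ · · · ·│4
3│♘ ♙ · · ♗ · · ♙│3
2│♙ · ♙ · ♙ ♙ · ♙│2
1│♖ · · ♕ ♔ ♗ · ♖│1
  ─────────────────
  a b c d e f g h

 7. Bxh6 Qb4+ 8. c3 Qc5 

  a b c d e f g h
  ─────────────────
8│♜ · · · ♚ ♝ · ♜│8
7│♟ ♟ ♟ · ♟ ♟ ♟ ♟│7
6│♞ · · · · · · ♗│6
5│· · ♛ ♟ · · · ·│5
4│· · · ♙ · · · ·│4
3│♘ ♙ ♙ · · · · ♙│3
2│♙ · · · ♙ ♙ · ♙│2
1│♖ · · ♕ ♔ ♗ · ♖│1
  ─────────────────
  a b c d e f g h

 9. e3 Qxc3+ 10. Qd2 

  a b c d e f g h
  ─────────────────
8│♜ · · · ♚ ♝ · ♜│8
7│♟ ♟ ♟ · ♟ ♟ ♟ ♟│7
6│♞ · · · · · · ♗│6
5│· · · ♟ · · · ·│5
4│· · · ♙ · · · ·│4
3│♘ ♙ ♛ · ♙ · · ♙│3
2│♙ · · ♕ · ♙ · ♙│2
1│♖ · · · ♔ ♗ · ♖│1
  ─────────────────
  a b c d e f g h


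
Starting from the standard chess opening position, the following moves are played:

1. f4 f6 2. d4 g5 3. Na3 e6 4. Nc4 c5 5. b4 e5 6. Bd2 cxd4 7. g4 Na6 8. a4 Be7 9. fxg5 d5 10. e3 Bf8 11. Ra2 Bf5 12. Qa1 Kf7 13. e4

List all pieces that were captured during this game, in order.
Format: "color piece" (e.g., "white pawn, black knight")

Tracking captures:
  cxd4: captured white pawn
  fxg5: captured black pawn

white pawn, black pawn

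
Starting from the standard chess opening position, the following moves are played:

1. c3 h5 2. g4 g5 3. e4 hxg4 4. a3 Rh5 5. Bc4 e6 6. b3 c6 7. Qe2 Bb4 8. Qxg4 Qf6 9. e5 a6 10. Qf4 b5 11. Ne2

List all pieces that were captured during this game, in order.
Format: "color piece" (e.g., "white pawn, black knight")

Tracking captures:
  hxg4: captured white pawn
  Qxg4: captured black pawn

white pawn, black pawn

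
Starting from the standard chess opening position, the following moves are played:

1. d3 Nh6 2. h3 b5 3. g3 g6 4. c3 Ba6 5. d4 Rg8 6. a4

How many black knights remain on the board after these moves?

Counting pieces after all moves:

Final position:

  a b c d e f g h
  ─────────────────
8│♜ ♞ · ♛ ♚ ♝ ♜ ·│8
7│♟ · ♟ ♟ ♟ ♟ · ♟│7
6│♝ · · · · · ♟ ♞│6
5│· ♟ · · · · · ·│5
4│♙ · · ♙ · · · ·│4
3│· · ♙ · · · ♙ ♙│3
2│· ♙ · · ♙ ♙ · ·│2
1│♖ ♘ ♗ ♕ ♔ ♗ ♘ ♖│1
  ─────────────────
  a b c d e f g h


2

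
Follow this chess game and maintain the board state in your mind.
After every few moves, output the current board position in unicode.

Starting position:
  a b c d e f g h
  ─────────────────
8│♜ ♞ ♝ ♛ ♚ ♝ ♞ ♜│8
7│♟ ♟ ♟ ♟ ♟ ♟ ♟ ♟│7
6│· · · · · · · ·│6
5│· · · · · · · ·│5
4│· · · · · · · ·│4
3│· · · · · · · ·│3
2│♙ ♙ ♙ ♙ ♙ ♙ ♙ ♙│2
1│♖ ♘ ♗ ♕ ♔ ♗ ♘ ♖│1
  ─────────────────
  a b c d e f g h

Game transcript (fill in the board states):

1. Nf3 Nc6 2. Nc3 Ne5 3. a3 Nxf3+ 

  a b c d e f g h
  ─────────────────
8│♜ · ♝ ♛ ♚ ♝ ♞ ♜│8
7│♟ ♟ ♟ ♟ ♟ ♟ ♟ ♟│7
6│· · · · · · · ·│6
5│· · · · · · · ·│5
4│· · · · · · · ·│4
3│♙ · ♘ · · ♞ · ·│3
2│· ♙ ♙ ♙ ♙ ♙ ♙ ♙│2
1│♖ · ♗ ♕ ♔ ♗ · ♖│1
  ─────────────────
  a b c d e f g h

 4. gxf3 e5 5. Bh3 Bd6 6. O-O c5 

  a b c d e f g h
  ─────────────────
8│♜ · ♝ ♛ ♚ · ♞ ♜│8
7│♟ ♟ · ♟ · ♟ ♟ ♟│7
6│· · · ♝ · · · ·│6
5│· · ♟ · ♟ · · ·│5
4│· · · · · · · ·│4
3│♙ · ♘ · · ♙ · ♗│3
2│· ♙ ♙ ♙ ♙ ♙ · ♙│2
1│♖ · ♗ ♕ · ♖ ♔ ·│1
  ─────────────────
  a b c d e f g h

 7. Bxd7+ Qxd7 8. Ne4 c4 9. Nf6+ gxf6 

  a b c d e f g h
  ─────────────────
8│♜ · ♝ · ♚ · ♞ ♜│8
7│♟ ♟ · ♛ · ♟ · ♟│7
6│· · · ♝ · ♟ · ·│6
5│· · · · ♟ · · ·│5
4│· · ♟ · · · · ·│4
3│♙ · · · · ♙ · ·│3
2│· ♙ ♙ ♙ ♙ ♙ · ♙│2
1│♖ · ♗ ♕ · ♖ ♔ ·│1
  ─────────────────
  a b c d e f g h

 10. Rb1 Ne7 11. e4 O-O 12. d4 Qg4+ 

  a b c d e f g h
  ─────────────────
8│♜ · ♝ · · ♜ ♚ ·│8
7│♟ ♟ · · ♞ ♟ · ♟│7
6│· · · ♝ · ♟ · ·│6
5│· · · · ♟ · · ·│5
4│· · ♟ ♙ ♙ · ♛ ·│4
3│♙ · · · · ♙ · ·│3
2│· ♙ ♙ · · ♙ · ♙│2
1│· ♖ ♗ ♕ · ♖ ♔ ·│1
  ─────────────────
  a b c d e f g h

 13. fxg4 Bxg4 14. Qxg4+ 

  a b c d e f g h
  ─────────────────
8│♜ · · · · ♜ ♚ ·│8
7│♟ ♟ · · ♞ ♟ · ♟│7
6│· · · ♝ · ♟ · ·│6
5│· · · · ♟ · · ·│5
4│· · ♟ ♙ ♙ · ♕ ·│4
3│♙ · · · · · · ·│3
2│· ♙ ♙ · · ♙ · ♙│2
1│· ♖ ♗ · · ♖ ♔ ·│1
  ─────────────────
  a b c d e f g h


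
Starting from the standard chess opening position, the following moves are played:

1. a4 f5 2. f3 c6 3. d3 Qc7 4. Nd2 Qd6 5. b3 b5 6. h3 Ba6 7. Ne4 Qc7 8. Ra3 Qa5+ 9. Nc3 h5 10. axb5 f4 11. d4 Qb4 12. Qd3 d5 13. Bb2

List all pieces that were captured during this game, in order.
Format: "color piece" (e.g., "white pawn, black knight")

Tracking captures:
  axb5: captured black pawn

black pawn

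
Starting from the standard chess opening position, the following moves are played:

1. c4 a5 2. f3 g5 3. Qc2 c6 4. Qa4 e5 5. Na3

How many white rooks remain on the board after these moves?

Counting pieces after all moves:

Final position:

  a b c d e f g h
  ─────────────────
8│♜ ♞ ♝ ♛ ♚ ♝ ♞ ♜│8
7│· ♟ · ♟ · ♟ · ♟│7
6│· · ♟ · · · · ·│6
5│♟ · · · ♟ · ♟ ·│5
4│♕ · ♙ · · · · ·│4
3│♘ · · · · ♙ · ·│3
2│♙ ♙ · ♙ ♙ · ♙ ♙│2
1│♖ · ♗ · ♔ ♗ ♘ ♖│1
  ─────────────────
  a b c d e f g h


2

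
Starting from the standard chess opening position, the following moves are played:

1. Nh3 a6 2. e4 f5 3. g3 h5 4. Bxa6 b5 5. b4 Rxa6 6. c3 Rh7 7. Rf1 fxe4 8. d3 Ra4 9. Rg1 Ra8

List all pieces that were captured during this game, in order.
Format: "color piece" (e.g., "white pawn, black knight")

Tracking captures:
  Bxa6: captured black pawn
  Rxa6: captured white bishop
  fxe4: captured white pawn

black pawn, white bishop, white pawn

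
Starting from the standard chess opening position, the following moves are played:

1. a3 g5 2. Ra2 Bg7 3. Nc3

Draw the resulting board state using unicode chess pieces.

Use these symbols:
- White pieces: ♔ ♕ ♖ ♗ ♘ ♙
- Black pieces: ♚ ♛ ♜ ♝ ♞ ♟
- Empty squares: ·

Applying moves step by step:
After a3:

♜ ♞ ♝ ♛ ♚ ♝ ♞ ♜
♟ ♟ ♟ ♟ ♟ ♟ ♟ ♟
· · · · · · · ·
· · · · · · · ·
· · · · · · · ·
♙ · · · · · · ·
· ♙ ♙ ♙ ♙ ♙ ♙ ♙
♖ ♘ ♗ ♕ ♔ ♗ ♘ ♖


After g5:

♜ ♞ ♝ ♛ ♚ ♝ ♞ ♜
♟ ♟ ♟ ♟ ♟ ♟ · ♟
· · · · · · · ·
· · · · · · ♟ ·
· · · · · · · ·
♙ · · · · · · ·
· ♙ ♙ ♙ ♙ ♙ ♙ ♙
♖ ♘ ♗ ♕ ♔ ♗ ♘ ♖


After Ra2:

♜ ♞ ♝ ♛ ♚ ♝ ♞ ♜
♟ ♟ ♟ ♟ ♟ ♟ · ♟
· · · · · · · ·
· · · · · · ♟ ·
· · · · · · · ·
♙ · · · · · · ·
♖ ♙ ♙ ♙ ♙ ♙ ♙ ♙
· ♘ ♗ ♕ ♔ ♗ ♘ ♖


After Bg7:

♜ ♞ ♝ ♛ ♚ · ♞ ♜
♟ ♟ ♟ ♟ ♟ ♟ ♝ ♟
· · · · · · · ·
· · · · · · ♟ ·
· · · · · · · ·
♙ · · · · · · ·
♖ ♙ ♙ ♙ ♙ ♙ ♙ ♙
· ♘ ♗ ♕ ♔ ♗ ♘ ♖


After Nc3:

♜ ♞ ♝ ♛ ♚ · ♞ ♜
♟ ♟ ♟ ♟ ♟ ♟ ♝ ♟
· · · · · · · ·
· · · · · · ♟ ·
· · · · · · · ·
♙ · ♘ · · · · ·
♖ ♙ ♙ ♙ ♙ ♙ ♙ ♙
· · ♗ ♕ ♔ ♗ ♘ ♖



  a b c d e f g h
  ─────────────────
8│♜ ♞ ♝ ♛ ♚ · ♞ ♜│8
7│♟ ♟ ♟ ♟ ♟ ♟ ♝ ♟│7
6│· · · · · · · ·│6
5│· · · · · · ♟ ·│5
4│· · · · · · · ·│4
3│♙ · ♘ · · · · ·│3
2│♖ ♙ ♙ ♙ ♙ ♙ ♙ ♙│2
1│· · ♗ ♕ ♔ ♗ ♘ ♖│1
  ─────────────────
  a b c d e f g h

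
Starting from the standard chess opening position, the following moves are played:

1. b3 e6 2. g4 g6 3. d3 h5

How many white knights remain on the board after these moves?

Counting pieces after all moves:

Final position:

  a b c d e f g h
  ─────────────────
8│♜ ♞ ♝ ♛ ♚ ♝ ♞ ♜│8
7│♟ ♟ ♟ ♟ · ♟ · ·│7
6│· · · · ♟ · ♟ ·│6
5│· · · · · · · ♟│5
4│· · · · · · ♙ ·│4
3│· ♙ · ♙ · · · ·│3
2│♙ · ♙ · ♙ ♙ · ♙│2
1│♖ ♘ ♗ ♕ ♔ ♗ ♘ ♖│1
  ─────────────────
  a b c d e f g h


2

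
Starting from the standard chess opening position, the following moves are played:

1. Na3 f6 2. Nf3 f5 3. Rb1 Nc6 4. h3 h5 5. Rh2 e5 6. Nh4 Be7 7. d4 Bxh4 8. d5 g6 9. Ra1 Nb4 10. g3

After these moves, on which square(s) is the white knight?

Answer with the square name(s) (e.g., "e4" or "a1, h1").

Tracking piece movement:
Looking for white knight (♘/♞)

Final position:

  a b c d e f g h
  ─────────────────
8│♜ · ♝ ♛ ♚ · ♞ ♜│8
7│♟ ♟ ♟ ♟ · · · ·│7
6│· · · · · · ♟ ·│6
5│· · · ♙ ♟ ♟ · ♟│5
4│· ♞ · · · · · ♝│4
3│♘ · · · · · ♙ ♙│3
2│♙ ♙ ♙ · ♙ ♙ · ♖│2
1│♖ · ♗ ♕ ♔ ♗ · ·│1
  ─────────────────
  a b c d e f g h


a3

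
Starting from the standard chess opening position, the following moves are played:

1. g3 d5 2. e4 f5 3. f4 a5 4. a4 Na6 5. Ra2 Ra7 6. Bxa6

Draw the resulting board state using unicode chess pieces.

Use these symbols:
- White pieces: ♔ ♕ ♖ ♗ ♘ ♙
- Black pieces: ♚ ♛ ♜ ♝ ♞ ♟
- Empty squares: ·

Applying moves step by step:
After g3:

♜ ♞ ♝ ♛ ♚ ♝ ♞ ♜
♟ ♟ ♟ ♟ ♟ ♟ ♟ ♟
· · · · · · · ·
· · · · · · · ·
· · · · · · · ·
· · · · · · ♙ ·
♙ ♙ ♙ ♙ ♙ ♙ · ♙
♖ ♘ ♗ ♕ ♔ ♗ ♘ ♖


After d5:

♜ ♞ ♝ ♛ ♚ ♝ ♞ ♜
♟ ♟ ♟ · ♟ ♟ ♟ ♟
· · · · · · · ·
· · · ♟ · · · ·
· · · · · · · ·
· · · · · · ♙ ·
♙ ♙ ♙ ♙ ♙ ♙ · ♙
♖ ♘ ♗ ♕ ♔ ♗ ♘ ♖


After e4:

♜ ♞ ♝ ♛ ♚ ♝ ♞ ♜
♟ ♟ ♟ · ♟ ♟ ♟ ♟
· · · · · · · ·
· · · ♟ · · · ·
· · · · ♙ · · ·
· · · · · · ♙ ·
♙ ♙ ♙ ♙ · ♙ · ♙
♖ ♘ ♗ ♕ ♔ ♗ ♘ ♖


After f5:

♜ ♞ ♝ ♛ ♚ ♝ ♞ ♜
♟ ♟ ♟ · ♟ · ♟ ♟
· · · · · · · ·
· · · ♟ · ♟ · ·
· · · · ♙ · · ·
· · · · · · ♙ ·
♙ ♙ ♙ ♙ · ♙ · ♙
♖ ♘ ♗ ♕ ♔ ♗ ♘ ♖


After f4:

♜ ♞ ♝ ♛ ♚ ♝ ♞ ♜
♟ ♟ ♟ · ♟ · ♟ ♟
· · · · · · · ·
· · · ♟ · ♟ · ·
· · · · ♙ ♙ · ·
· · · · · · ♙ ·
♙ ♙ ♙ ♙ · · · ♙
♖ ♘ ♗ ♕ ♔ ♗ ♘ ♖


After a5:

♜ ♞ ♝ ♛ ♚ ♝ ♞ ♜
· ♟ ♟ · ♟ · ♟ ♟
· · · · · · · ·
♟ · · ♟ · ♟ · ·
· · · · ♙ ♙ · ·
· · · · · · ♙ ·
♙ ♙ ♙ ♙ · · · ♙
♖ ♘ ♗ ♕ ♔ ♗ ♘ ♖


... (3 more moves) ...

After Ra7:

· · ♝ ♛ ♚ ♝ ♞ ♜
♜ ♟ ♟ · ♟ · ♟ ♟
♞ · · · · · · ·
♟ · · ♟ · ♟ · ·
♙ · · · ♙ ♙ · ·
· · · · · · ♙ ·
♖ ♙ ♙ ♙ · · · ♙
· ♘ ♗ ♕ ♔ ♗ ♘ ♖


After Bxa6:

· · ♝ ♛ ♚ ♝ ♞ ♜
♜ ♟ ♟ · ♟ · ♟ ♟
♗ · · · · · · ·
♟ · · ♟ · ♟ · ·
♙ · · · ♙ ♙ · ·
· · · · · · ♙ ·
♖ ♙ ♙ ♙ · · · ♙
· ♘ ♗ ♕ ♔ · ♘ ♖



  a b c d e f g h
  ─────────────────
8│· · ♝ ♛ ♚ ♝ ♞ ♜│8
7│♜ ♟ ♟ · ♟ · ♟ ♟│7
6│♗ · · · · · · ·│6
5│♟ · · ♟ · ♟ · ·│5
4│♙ · · · ♙ ♙ · ·│4
3│· · · · · · ♙ ·│3
2│♖ ♙ ♙ ♙ · · · ♙│2
1│· ♘ ♗ ♕ ♔ · ♘ ♖│1
  ─────────────────
  a b c d e f g h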